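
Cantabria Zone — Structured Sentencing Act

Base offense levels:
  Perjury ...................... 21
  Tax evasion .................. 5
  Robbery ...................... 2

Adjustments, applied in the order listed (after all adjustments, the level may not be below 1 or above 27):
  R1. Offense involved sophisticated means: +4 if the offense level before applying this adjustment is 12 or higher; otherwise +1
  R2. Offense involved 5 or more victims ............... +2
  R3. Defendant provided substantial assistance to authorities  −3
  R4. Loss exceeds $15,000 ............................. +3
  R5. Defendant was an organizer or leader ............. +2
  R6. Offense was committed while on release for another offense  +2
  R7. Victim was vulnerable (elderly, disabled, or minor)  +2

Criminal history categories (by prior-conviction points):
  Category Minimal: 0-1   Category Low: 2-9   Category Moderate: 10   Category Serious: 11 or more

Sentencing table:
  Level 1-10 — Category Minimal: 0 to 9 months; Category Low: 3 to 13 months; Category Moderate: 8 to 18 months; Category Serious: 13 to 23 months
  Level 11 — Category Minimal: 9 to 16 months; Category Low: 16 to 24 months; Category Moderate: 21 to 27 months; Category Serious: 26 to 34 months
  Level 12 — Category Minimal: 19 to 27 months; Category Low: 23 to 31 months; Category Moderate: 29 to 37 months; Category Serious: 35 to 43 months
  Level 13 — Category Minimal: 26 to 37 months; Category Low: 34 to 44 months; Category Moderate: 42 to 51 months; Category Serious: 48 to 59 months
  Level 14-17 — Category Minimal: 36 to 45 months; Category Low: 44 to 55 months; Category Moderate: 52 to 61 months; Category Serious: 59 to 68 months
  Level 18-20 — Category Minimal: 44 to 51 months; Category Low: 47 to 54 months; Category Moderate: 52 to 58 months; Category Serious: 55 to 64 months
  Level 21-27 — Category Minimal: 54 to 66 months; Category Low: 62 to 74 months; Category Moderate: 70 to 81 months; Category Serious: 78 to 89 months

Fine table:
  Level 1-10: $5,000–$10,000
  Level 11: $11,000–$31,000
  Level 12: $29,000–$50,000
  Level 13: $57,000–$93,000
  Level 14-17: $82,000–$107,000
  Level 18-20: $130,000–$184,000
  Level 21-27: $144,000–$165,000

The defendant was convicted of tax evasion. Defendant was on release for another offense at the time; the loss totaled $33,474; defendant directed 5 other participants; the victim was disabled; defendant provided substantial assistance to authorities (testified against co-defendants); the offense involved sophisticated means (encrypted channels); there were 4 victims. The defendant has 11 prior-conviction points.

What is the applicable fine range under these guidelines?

Base offense level for tax evasion: 5.
R1 applies (level before this adjustment is 5 < 12, so +1): 5 + 1 = 6.
R2 does not apply.
R3 applies: 6 − 3 = 3.
R4 applies: 3 + 3 = 6.
R5 applies: 6 + 2 = 8.
R6 applies: 8 + 2 = 10.
R7 applies: 10 + 2 = 12.
Final offense level: 12.
Level 12 falls in the 12 band.
Fine table: Level 12 → $29,000–$50,000.

$29,000–$50,000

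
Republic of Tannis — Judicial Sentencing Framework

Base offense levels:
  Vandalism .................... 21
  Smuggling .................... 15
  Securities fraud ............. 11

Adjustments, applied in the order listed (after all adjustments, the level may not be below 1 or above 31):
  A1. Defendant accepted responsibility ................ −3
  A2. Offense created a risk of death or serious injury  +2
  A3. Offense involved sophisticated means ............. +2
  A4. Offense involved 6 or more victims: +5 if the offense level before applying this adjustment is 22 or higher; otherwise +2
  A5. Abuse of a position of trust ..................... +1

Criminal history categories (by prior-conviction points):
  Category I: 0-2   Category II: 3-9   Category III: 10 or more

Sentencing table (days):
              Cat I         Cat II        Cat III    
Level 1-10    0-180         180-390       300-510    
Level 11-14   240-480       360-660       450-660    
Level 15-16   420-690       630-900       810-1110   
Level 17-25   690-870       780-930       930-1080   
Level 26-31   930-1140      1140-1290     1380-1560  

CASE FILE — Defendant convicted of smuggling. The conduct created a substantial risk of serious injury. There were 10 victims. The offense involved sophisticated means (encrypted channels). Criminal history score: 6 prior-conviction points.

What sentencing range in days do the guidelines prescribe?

780-930 days

Base offense level for smuggling: 15.
A2 applies: 15 + 2 = 17.
A3 applies: 17 + 2 = 19.
A4 applies (level before this adjustment is 19 < 22, so +2): 19 + 2 = 21.
A5 does not apply.
Final offense level: 21.
Criminal history: 6 prior points → Category II (3-9).
Level 21 falls in the 17-25 band.
Grid: Level 17-25 × Category II = 780-930 days.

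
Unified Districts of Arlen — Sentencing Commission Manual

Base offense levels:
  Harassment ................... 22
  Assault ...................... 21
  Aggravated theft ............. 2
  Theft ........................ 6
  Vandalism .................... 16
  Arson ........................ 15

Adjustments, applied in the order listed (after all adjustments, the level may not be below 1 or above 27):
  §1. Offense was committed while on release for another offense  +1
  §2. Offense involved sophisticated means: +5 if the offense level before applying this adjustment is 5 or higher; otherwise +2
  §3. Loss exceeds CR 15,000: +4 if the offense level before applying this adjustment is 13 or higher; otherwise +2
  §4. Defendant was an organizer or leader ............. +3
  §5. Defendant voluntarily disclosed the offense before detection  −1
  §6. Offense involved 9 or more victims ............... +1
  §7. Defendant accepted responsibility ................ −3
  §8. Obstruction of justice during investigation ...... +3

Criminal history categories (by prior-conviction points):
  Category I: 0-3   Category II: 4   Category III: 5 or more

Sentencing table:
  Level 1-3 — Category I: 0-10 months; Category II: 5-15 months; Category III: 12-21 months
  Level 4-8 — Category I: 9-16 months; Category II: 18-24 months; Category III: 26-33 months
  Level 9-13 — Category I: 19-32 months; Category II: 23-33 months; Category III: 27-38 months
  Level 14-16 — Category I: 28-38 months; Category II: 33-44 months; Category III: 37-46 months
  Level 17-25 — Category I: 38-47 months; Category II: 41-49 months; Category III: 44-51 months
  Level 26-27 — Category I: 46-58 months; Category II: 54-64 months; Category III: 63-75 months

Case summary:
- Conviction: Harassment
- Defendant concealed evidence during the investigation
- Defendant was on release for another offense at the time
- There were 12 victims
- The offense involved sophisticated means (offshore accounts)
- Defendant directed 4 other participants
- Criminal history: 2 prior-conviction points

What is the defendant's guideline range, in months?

46-58 months

Base offense level for harassment: 22.
§1 applies: 22 + 1 = 23.
§2 applies (level before this adjustment is 23 ≥ 5, so +5): 23 + 5 = 28.
§4 applies: 28 + 3 = 31.
§5 does not apply.
§6 applies: 31 + 1 = 32.
§8 applies: 32 + 3 = 35.
Level 35 exceeds the maximum of 27; capped at 27.
Final offense level: 27.
Criminal history: 2 prior points → Category I (0-3).
Level 27 falls in the 26-27 band.
Grid: Level 26-27 × Category I = 46-58 months.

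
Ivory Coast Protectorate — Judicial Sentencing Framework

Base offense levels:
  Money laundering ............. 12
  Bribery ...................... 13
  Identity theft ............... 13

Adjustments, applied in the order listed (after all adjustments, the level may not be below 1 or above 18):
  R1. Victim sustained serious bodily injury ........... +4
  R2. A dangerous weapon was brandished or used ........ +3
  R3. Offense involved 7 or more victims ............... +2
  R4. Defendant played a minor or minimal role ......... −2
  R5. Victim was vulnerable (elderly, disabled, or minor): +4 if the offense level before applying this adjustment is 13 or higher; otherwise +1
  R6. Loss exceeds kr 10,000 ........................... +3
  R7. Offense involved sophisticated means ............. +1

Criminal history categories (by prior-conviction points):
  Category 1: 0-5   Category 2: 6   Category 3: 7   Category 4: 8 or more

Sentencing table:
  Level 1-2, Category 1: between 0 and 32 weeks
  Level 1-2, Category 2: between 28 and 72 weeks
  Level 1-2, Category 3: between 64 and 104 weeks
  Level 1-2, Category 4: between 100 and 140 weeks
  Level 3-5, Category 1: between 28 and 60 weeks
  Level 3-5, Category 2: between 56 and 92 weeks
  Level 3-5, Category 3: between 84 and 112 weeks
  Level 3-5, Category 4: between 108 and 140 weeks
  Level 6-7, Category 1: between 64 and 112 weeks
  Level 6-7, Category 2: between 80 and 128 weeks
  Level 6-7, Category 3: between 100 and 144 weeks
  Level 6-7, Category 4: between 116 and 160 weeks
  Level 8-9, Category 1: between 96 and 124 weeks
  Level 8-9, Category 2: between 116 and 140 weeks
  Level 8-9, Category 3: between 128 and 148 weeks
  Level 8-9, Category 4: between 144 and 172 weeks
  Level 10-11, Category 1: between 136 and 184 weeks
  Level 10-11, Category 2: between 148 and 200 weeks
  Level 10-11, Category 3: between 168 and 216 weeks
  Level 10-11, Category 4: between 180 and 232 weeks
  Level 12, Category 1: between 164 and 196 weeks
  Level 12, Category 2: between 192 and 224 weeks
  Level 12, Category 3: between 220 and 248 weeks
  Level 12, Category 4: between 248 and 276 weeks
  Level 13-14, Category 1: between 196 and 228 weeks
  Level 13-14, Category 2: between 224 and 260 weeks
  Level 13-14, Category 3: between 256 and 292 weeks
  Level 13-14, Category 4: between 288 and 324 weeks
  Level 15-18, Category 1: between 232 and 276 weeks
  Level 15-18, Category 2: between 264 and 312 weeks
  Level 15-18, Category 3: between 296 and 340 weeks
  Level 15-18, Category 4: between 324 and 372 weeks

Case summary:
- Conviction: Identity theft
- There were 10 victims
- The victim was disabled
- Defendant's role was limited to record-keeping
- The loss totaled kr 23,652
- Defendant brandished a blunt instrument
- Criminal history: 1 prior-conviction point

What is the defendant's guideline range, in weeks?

Base offense level for identity theft: 13.
R1 does not apply.
R2 applies: 13 + 3 = 16.
R3 applies: 16 + 2 = 18.
R4 applies: 18 − 2 = 16.
R5 applies (level before this adjustment is 16 ≥ 13, so +4): 16 + 4 = 20.
R6 applies: 20 + 3 = 23.
Level 23 exceeds the maximum of 18; capped at 18.
Final offense level: 18.
Criminal history: 1 prior point → Category 1 (0-5).
Level 18 falls in the 15-18 band.
Grid: Level 15-18 × Category 1 = 232-276 weeks.

232-276 weeks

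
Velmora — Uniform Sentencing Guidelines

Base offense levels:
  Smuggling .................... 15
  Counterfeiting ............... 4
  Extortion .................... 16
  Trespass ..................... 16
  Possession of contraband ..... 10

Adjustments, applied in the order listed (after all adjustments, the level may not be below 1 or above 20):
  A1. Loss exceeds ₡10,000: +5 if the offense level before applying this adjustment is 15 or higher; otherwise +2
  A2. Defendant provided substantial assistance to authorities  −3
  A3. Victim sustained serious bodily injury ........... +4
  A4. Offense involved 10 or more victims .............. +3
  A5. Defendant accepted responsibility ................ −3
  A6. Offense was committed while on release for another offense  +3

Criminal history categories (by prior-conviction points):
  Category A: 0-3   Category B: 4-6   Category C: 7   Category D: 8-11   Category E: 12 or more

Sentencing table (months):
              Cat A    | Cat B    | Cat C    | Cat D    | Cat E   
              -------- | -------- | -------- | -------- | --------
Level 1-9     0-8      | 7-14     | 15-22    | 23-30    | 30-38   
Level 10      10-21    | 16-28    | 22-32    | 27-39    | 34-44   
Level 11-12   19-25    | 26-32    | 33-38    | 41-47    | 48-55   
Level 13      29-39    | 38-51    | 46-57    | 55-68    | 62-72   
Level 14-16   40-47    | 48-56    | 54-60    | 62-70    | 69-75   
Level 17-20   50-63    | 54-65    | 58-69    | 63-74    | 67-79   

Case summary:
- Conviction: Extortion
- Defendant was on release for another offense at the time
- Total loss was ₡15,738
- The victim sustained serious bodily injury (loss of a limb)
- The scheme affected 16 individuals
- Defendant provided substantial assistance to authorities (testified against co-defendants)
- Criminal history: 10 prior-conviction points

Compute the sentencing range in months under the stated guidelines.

Base offense level for extortion: 16.
A1 applies (level before this adjustment is 16 ≥ 15, so +5): 16 + 5 = 21.
A2 applies: 21 − 3 = 18.
A3 applies: 18 + 4 = 22.
A4 applies: 22 + 3 = 25.
A6 applies: 25 + 3 = 28.
Level 28 exceeds the maximum of 20; capped at 20.
Final offense level: 20.
Criminal history: 10 prior points → Category D (8-11).
Level 20 falls in the 17-20 band.
Grid: Level 17-20 × Category D = 63-74 months.

63-74 months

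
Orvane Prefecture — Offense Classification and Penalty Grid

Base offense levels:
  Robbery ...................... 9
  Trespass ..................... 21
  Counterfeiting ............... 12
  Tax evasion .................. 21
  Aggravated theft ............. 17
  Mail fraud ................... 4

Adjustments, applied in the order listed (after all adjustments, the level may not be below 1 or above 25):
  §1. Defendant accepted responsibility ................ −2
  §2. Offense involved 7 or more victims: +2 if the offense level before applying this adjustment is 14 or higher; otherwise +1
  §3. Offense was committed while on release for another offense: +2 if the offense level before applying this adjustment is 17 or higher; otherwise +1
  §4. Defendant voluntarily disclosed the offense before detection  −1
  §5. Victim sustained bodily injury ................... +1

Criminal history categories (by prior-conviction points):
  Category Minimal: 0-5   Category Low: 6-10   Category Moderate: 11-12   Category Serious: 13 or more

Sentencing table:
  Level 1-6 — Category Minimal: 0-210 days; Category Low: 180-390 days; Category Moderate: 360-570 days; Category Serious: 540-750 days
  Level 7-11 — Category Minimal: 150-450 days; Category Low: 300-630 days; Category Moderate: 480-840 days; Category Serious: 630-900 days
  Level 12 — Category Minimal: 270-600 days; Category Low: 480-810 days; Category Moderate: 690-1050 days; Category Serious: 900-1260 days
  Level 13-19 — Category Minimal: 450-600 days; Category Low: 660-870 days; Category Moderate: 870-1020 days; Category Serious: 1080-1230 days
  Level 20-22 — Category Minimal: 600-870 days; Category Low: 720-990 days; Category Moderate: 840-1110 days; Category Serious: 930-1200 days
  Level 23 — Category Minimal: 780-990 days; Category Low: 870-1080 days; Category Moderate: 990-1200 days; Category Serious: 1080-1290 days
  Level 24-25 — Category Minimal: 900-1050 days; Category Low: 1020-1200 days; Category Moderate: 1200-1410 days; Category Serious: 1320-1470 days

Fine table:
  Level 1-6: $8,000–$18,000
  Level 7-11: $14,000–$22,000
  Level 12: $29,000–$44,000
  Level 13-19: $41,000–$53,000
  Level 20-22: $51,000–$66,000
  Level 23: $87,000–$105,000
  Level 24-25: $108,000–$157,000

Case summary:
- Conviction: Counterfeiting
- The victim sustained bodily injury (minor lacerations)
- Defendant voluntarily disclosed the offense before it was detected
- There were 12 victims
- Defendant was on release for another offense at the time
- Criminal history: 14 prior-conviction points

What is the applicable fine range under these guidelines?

$41,000–$53,000

Base offense level for counterfeiting: 12.
§1 does not apply.
§2 applies (level before this adjustment is 12 < 14, so +1): 12 + 1 = 13.
§3 applies (level before this adjustment is 13 < 17, so +1): 13 + 1 = 14.
§4 applies: 14 − 1 = 13.
§5 applies: 13 + 1 = 14.
Final offense level: 14.
Level 14 falls in the 13-19 band.
Fine table: Level 13-19 → $41,000–$53,000.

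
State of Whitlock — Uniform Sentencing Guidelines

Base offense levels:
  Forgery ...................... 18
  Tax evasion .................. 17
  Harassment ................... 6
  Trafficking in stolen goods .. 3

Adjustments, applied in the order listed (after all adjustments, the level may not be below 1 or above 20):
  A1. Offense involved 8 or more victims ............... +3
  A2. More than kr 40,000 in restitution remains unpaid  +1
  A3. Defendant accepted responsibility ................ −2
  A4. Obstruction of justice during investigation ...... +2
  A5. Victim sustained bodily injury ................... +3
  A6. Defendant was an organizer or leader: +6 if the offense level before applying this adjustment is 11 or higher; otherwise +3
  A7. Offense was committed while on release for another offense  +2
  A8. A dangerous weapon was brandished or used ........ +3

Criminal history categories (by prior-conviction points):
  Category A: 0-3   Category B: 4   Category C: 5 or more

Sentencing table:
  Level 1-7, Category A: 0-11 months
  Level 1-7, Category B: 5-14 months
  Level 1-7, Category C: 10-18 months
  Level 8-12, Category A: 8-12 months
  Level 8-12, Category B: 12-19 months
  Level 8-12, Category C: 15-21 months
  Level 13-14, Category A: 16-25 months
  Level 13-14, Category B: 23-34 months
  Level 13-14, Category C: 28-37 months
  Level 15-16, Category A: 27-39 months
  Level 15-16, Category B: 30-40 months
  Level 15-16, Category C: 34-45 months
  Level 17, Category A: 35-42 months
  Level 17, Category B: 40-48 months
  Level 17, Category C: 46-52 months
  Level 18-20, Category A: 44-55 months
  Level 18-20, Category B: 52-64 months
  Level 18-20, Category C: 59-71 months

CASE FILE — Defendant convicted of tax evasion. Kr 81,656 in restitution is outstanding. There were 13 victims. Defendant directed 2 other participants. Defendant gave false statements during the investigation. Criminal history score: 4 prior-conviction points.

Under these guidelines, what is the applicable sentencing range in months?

Base offense level for tax evasion: 17.
A1 applies: 17 + 3 = 20.
A2 applies: 20 + 1 = 21.
A3 does not apply.
A4 applies: 21 + 2 = 23.
A5 does not apply.
A6 applies (level before this adjustment is 23 ≥ 11, so +6): 23 + 6 = 29.
A7 does not apply.
Level 29 exceeds the maximum of 20; capped at 20.
Final offense level: 20.
Criminal history: 4 prior points → Category B (4).
Level 20 falls in the 18-20 band.
Grid: Level 18-20 × Category B = 52-64 months.

52-64 months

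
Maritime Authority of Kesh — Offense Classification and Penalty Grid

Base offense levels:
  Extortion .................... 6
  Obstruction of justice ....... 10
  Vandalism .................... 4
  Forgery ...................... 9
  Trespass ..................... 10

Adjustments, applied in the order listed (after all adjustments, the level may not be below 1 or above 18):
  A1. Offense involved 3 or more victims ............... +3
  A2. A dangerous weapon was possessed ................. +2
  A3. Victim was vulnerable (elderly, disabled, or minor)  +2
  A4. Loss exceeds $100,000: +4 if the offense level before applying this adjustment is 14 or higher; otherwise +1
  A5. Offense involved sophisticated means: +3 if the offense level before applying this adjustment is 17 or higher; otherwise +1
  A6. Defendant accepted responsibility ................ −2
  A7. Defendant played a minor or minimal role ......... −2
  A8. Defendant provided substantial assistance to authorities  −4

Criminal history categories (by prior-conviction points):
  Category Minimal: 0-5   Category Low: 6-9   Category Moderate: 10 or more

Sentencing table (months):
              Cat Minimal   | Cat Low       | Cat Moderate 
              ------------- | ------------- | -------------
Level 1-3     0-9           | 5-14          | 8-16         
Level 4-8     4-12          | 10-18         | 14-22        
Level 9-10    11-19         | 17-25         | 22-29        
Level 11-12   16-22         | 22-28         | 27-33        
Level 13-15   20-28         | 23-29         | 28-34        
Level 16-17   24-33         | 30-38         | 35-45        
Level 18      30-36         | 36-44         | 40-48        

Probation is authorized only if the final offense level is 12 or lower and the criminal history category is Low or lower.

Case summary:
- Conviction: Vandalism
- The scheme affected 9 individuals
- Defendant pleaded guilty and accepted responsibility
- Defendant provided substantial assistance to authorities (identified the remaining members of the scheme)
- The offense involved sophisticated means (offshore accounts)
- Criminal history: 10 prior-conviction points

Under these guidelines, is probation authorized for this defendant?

Base offense level for vandalism: 4.
A1 applies: 4 + 3 = 7.
A3 does not apply.
A5 applies (level before this adjustment is 7 < 17, so +1): 7 + 1 = 8.
A6 applies: 8 − 2 = 6.
A7 does not apply.
A8 applies: 6 − 4 = 2.
Final offense level: 2.
Criminal history: 10 prior points → Category Moderate (10+).
Level 2 falls in the 1-3 band.
Grid: Level 1-3 × Category Moderate = 8-16 months.
Probation check: level 2 ≤ 12 and category Moderate > Low → not eligible.

No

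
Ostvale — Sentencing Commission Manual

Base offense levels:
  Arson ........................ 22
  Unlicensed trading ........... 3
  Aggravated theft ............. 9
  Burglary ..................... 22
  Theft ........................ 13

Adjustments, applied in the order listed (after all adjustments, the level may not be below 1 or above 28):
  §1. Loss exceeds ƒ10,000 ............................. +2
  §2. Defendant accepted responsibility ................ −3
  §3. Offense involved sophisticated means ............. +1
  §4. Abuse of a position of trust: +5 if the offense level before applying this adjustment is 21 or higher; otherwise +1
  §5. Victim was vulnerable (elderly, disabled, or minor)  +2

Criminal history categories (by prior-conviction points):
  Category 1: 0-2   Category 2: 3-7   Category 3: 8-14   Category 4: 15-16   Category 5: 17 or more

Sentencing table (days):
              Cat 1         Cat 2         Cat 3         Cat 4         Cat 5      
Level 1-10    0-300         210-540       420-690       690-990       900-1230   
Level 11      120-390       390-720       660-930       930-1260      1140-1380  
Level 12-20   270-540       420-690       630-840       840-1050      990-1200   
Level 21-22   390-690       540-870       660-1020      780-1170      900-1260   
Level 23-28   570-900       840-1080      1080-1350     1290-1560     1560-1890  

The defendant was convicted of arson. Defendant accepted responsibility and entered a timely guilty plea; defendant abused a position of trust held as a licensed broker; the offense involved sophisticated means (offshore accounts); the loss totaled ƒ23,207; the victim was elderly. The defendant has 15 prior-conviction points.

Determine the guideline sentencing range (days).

Base offense level for arson: 22.
§1 applies: 22 + 2 = 24.
§2 applies: 24 − 3 = 21.
§3 applies: 21 + 1 = 22.
§4 applies (level before this adjustment is 22 ≥ 21, so +5): 22 + 5 = 27.
§5 applies: 27 + 2 = 29.
Level 29 exceeds the maximum of 28; capped at 28.
Final offense level: 28.
Criminal history: 15 prior points → Category 4 (15-16).
Level 28 falls in the 23-28 band.
Grid: Level 23-28 × Category 4 = 1290-1560 days.

1290-1560 days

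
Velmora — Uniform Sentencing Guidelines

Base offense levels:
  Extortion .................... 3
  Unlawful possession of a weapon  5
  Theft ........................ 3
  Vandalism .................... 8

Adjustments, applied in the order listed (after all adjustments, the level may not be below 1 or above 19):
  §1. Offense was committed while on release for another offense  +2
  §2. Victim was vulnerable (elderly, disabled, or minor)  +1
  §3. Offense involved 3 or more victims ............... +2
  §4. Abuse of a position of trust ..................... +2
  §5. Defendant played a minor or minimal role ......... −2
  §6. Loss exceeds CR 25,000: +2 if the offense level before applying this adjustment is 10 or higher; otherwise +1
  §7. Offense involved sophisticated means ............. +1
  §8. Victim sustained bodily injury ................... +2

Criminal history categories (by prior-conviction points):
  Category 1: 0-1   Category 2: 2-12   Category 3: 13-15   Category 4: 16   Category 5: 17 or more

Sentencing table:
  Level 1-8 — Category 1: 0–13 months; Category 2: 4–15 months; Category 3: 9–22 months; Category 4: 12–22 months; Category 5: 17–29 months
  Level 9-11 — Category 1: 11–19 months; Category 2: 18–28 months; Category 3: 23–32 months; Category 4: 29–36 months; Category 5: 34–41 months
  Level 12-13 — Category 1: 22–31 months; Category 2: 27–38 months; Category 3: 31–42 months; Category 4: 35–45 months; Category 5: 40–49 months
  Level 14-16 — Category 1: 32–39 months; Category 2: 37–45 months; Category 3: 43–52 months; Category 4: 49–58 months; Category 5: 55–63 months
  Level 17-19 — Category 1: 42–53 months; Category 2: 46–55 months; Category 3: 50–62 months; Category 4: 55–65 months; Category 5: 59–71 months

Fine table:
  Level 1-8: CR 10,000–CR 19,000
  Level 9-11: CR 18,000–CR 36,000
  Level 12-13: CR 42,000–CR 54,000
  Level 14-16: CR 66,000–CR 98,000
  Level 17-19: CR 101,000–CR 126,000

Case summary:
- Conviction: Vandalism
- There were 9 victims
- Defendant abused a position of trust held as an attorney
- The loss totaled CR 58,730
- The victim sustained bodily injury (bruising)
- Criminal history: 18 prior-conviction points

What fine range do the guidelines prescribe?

Base offense level for vandalism: 8.
§1 does not apply.
§2 does not apply.
§3 applies: 8 + 2 = 10.
§4 applies: 10 + 2 = 12.
§5 does not apply.
§6 applies (level before this adjustment is 12 ≥ 10, so +2): 12 + 2 = 14.
§7 does not apply.
§8 applies: 14 + 2 = 16.
Final offense level: 16.
Level 16 falls in the 14-16 band.
Fine table: Level 14-16 → CR 66,000–CR 98,000.

CR 66,000–CR 98,000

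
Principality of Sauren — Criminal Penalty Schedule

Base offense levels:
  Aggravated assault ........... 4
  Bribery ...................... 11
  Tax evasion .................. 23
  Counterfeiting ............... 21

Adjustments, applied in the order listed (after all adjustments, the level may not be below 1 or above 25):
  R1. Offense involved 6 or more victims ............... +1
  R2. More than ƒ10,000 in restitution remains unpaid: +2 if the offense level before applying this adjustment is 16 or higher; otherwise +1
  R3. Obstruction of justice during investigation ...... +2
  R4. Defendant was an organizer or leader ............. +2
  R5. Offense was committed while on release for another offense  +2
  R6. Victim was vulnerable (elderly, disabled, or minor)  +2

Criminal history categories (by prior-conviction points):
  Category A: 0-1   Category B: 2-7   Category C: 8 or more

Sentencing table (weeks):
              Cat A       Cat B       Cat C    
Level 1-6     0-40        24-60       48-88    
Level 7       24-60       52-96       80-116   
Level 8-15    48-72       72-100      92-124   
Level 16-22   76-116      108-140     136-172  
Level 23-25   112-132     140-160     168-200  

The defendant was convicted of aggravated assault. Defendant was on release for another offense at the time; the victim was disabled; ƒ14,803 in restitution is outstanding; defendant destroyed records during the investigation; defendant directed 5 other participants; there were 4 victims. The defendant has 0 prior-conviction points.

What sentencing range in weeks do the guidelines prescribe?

Base offense level for aggravated assault: 4.
R1 does not apply.
R2 applies (level before this adjustment is 4 < 16, so +1): 4 + 1 = 5.
R3 applies: 5 + 2 = 7.
R4 applies: 7 + 2 = 9.
R5 applies: 9 + 2 = 11.
R6 applies: 11 + 2 = 13.
Final offense level: 13.
Criminal history: 0 prior points → Category A (0-1).
Level 13 falls in the 8-15 band.
Grid: Level 8-15 × Category A = 48-72 weeks.

48-72 weeks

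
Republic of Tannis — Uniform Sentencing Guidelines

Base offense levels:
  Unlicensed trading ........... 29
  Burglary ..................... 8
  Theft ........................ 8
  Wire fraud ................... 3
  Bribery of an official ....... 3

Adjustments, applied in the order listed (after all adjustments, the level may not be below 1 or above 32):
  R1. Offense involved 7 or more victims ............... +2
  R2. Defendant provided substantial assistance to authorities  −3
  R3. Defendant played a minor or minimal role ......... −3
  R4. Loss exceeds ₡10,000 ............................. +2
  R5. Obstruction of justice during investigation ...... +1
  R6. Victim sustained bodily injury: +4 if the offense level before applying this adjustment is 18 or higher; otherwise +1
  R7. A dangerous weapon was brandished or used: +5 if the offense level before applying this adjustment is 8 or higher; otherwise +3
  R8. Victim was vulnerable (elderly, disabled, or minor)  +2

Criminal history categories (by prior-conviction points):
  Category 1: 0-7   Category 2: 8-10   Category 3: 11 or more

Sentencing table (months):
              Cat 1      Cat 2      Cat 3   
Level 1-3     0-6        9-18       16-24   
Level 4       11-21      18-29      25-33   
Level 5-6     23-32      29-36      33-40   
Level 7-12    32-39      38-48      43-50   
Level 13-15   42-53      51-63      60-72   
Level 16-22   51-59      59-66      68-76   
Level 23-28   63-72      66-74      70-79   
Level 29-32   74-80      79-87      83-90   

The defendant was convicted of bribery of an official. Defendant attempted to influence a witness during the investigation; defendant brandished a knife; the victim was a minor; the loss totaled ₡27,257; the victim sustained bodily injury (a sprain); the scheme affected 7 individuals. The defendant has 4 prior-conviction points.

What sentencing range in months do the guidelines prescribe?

51-59 months

Base offense level for bribery of an official: 3.
R1 applies: 3 + 2 = 5.
R3 does not apply.
R4 applies: 5 + 2 = 7.
R5 applies: 7 + 1 = 8.
R6 applies (level before this adjustment is 8 < 18, so +1): 8 + 1 = 9.
R7 applies (level before this adjustment is 9 ≥ 8, so +5): 9 + 5 = 14.
R8 applies: 14 + 2 = 16.
Final offense level: 16.
Criminal history: 4 prior points → Category 1 (0-7).
Level 16 falls in the 16-22 band.
Grid: Level 16-22 × Category 1 = 51-59 months.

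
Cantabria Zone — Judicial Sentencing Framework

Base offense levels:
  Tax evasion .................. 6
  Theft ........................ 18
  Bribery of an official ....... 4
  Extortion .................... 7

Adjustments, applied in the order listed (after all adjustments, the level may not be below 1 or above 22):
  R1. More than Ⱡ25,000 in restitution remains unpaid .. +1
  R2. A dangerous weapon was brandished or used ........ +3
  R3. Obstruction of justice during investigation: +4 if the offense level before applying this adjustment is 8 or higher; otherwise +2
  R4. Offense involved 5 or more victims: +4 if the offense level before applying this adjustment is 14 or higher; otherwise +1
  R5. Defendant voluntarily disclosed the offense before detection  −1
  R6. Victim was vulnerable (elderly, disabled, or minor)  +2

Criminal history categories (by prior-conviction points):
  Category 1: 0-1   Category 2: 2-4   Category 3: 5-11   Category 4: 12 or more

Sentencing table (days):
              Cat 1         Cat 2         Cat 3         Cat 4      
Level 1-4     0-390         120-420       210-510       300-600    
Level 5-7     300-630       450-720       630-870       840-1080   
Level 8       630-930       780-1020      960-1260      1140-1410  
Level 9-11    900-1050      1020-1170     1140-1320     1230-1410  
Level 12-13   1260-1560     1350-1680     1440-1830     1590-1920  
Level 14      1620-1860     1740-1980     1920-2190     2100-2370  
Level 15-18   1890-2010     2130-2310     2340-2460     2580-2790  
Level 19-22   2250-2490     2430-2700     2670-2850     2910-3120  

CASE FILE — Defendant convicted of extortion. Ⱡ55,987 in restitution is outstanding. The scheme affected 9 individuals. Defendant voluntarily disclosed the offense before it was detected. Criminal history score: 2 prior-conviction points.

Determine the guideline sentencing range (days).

780-1020 days

Base offense level for extortion: 7.
R1 applies: 7 + 1 = 8.
R2 does not apply.
R4 applies (level before this adjustment is 8 < 14, so +1): 8 + 1 = 9.
R5 applies: 9 − 1 = 8.
Final offense level: 8.
Criminal history: 2 prior points → Category 2 (2-4).
Level 8 falls in the 8 band.
Grid: Level 8 × Category 2 = 780-1020 days.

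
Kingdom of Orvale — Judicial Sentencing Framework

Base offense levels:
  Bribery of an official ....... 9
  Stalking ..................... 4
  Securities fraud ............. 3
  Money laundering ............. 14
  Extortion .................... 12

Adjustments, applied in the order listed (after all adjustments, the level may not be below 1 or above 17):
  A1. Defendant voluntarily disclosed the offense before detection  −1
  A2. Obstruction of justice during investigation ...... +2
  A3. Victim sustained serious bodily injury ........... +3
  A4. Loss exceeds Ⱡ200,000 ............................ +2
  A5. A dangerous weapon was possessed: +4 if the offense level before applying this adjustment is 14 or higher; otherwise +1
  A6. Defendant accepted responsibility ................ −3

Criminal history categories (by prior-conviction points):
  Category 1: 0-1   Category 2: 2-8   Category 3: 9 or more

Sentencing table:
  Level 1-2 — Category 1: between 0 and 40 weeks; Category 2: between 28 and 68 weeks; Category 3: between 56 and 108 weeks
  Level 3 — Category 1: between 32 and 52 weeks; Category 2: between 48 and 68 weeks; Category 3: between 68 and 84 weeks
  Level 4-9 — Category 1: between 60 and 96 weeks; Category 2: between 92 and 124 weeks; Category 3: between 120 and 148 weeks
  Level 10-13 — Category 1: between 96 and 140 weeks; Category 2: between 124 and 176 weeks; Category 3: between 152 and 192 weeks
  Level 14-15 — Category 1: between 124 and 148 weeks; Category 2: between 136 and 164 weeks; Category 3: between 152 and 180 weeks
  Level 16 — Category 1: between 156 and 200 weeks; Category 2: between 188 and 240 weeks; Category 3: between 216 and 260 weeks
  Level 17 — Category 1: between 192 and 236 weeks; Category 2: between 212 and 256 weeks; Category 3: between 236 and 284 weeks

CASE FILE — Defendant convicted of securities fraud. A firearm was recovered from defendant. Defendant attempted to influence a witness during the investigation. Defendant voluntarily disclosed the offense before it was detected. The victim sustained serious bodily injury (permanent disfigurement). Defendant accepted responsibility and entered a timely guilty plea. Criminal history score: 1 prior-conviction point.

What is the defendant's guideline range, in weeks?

Base offense level for securities fraud: 3.
A1 applies: 3 − 1 = 2.
A2 applies: 2 + 2 = 4.
A3 applies: 4 + 3 = 7.
A5 applies (level before this adjustment is 7 < 14, so +1): 7 + 1 = 8.
A6 applies: 8 − 3 = 5.
Final offense level: 5.
Criminal history: 1 prior point → Category 1 (0-1).
Level 5 falls in the 4-9 band.
Grid: Level 4-9 × Category 1 = 60-96 weeks.

60-96 weeks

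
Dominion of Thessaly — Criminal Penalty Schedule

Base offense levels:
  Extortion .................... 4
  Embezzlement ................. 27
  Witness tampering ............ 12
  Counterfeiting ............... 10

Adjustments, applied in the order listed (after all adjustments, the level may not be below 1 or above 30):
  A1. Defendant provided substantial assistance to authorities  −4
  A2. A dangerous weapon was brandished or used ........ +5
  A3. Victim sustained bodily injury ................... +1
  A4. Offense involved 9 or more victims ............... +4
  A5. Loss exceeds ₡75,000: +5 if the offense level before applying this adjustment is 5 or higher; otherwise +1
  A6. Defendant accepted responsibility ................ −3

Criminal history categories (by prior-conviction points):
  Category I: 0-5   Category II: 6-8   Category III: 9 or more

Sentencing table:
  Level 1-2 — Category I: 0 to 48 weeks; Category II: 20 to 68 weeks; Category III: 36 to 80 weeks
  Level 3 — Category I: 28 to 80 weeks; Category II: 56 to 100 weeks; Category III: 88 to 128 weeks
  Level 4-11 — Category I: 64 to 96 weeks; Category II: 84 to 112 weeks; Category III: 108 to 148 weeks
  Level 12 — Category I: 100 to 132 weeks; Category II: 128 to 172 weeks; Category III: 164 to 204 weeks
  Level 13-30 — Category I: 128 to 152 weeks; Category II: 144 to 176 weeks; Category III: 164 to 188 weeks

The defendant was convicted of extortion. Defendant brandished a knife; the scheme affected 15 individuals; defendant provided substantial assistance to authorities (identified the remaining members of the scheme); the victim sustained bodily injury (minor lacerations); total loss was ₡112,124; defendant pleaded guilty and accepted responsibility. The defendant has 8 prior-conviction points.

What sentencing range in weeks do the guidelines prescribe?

128-172 weeks

Base offense level for extortion: 4.
A1 applies: 4 − 4 = 0.
A2 applies: 0 + 5 = 5.
A3 applies: 5 + 1 = 6.
A4 applies: 6 + 4 = 10.
A5 applies (level before this adjustment is 10 ≥ 5, so +5): 10 + 5 = 15.
A6 applies: 15 − 3 = 12.
Final offense level: 12.
Criminal history: 8 prior points → Category II (6-8).
Level 12 falls in the 12 band.
Grid: Level 12 × Category II = 128-172 weeks.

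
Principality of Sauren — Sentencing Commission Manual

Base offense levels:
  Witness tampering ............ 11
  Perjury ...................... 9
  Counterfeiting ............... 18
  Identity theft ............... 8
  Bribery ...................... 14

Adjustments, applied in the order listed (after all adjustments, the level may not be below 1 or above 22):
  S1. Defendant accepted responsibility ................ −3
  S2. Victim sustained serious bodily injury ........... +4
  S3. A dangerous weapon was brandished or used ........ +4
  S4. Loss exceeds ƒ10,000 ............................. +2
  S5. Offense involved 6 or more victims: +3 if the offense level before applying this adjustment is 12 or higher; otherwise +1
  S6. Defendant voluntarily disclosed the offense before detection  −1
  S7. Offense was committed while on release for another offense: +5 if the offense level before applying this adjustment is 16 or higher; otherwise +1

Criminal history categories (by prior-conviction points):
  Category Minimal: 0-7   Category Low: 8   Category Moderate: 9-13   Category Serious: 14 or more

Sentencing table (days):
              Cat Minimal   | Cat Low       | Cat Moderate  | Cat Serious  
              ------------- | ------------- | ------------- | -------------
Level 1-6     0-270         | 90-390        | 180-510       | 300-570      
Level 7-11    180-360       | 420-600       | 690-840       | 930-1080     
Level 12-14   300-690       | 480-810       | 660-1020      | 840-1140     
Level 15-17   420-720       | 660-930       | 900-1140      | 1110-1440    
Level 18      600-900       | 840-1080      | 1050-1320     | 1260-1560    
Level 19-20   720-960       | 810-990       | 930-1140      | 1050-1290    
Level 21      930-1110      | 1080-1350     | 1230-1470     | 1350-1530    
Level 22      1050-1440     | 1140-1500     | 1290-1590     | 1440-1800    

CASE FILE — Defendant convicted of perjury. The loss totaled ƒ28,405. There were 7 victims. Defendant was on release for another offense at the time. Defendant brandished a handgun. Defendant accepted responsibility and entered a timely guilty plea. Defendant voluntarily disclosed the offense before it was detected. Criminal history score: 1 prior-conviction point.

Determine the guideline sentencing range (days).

Base offense level for perjury: 9.
S1 applies: 9 − 3 = 6.
S2 does not apply.
S3 applies: 6 + 4 = 10.
S4 applies: 10 + 2 = 12.
S5 applies (level before this adjustment is 12 ≥ 12, so +3): 12 + 3 = 15.
S6 applies: 15 − 1 = 14.
S7 applies (level before this adjustment is 14 < 16, so +1): 14 + 1 = 15.
Final offense level: 15.
Criminal history: 1 prior point → Category Minimal (0-7).
Level 15 falls in the 15-17 band.
Grid: Level 15-17 × Category Minimal = 420-720 days.

420-720 days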